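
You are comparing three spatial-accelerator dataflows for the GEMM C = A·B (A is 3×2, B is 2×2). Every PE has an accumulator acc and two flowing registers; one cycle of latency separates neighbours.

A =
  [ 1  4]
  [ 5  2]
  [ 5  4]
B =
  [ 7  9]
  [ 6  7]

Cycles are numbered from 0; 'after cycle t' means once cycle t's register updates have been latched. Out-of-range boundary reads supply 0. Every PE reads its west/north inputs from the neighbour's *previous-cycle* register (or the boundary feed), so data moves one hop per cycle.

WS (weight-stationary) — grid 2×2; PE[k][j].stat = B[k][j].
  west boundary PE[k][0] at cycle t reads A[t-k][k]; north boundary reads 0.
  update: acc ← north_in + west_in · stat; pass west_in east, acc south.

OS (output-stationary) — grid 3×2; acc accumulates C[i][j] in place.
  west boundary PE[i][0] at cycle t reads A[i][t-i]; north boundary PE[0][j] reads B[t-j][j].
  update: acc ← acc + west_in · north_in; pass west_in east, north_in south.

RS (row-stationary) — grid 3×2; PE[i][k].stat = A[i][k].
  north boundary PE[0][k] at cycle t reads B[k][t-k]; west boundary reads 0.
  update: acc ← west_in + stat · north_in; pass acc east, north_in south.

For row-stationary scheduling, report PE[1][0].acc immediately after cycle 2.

RS (3×2). Following PE[1][0] plus its west/north inputs:
  c0 r0c0: 7 / 7 / 7
  c0 r1c0: 0 / 0 / 0
  c1 r0c0: 9 / 9 / 9
  c1 r1c0: 35 / 35 / 7
  c2 r0c0: 0 / 0 / 0
  c2 r1c0: 45 / 45 / 9

PE[1][0].acc = 45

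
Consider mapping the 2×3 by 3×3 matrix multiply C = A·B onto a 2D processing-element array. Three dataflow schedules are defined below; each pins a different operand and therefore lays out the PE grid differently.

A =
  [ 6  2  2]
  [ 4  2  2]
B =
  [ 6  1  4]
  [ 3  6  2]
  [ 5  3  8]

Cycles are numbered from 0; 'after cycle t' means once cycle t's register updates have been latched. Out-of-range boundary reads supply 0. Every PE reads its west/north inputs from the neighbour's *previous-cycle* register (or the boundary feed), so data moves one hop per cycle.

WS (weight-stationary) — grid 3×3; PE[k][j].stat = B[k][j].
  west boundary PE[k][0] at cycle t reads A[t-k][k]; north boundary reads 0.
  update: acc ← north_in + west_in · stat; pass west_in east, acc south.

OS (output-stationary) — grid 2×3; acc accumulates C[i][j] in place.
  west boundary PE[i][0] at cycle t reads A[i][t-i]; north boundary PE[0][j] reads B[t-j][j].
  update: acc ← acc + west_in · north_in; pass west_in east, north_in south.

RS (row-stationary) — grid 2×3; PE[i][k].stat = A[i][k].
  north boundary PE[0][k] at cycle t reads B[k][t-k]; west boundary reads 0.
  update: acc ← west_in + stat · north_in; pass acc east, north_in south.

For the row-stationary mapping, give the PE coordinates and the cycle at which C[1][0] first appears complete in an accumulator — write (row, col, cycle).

RS: C[1][0] accumulates in PE[1][2]:
  [0] (1,2) acc=0 (h:0 v:0)
  [1] (1,2) acc=0 (h:0 v:0)
  [2] (1,2) acc=0 (h:0 v:0)
  [3] (1,2) acc=40 (h:40 v:5)

(row, col, cycle) = (1, 2, 3)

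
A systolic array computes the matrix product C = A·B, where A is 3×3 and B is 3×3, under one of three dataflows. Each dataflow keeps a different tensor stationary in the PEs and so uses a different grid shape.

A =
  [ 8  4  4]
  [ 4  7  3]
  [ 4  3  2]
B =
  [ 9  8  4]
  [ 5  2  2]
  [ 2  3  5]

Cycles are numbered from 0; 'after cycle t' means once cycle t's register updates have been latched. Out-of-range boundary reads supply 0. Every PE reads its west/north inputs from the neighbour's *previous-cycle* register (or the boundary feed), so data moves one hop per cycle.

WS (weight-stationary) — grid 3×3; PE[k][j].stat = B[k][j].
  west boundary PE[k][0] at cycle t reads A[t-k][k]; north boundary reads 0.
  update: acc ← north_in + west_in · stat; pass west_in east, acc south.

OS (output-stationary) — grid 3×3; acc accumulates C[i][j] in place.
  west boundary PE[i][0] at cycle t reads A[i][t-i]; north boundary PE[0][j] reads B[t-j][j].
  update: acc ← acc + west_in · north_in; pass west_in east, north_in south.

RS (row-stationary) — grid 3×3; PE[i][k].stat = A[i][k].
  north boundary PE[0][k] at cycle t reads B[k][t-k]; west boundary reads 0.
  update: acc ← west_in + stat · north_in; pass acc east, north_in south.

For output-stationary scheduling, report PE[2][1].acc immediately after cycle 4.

PE[2][1].acc = 38

OS on a 3×3 grid — tracing PE[2][1] and its feeders:
  after 0 — PE[1][1] acc=0, pass-E 0, pass-S 0
  after 0 — PE[2][0] acc=0, pass-E 0, pass-S 0
  after 0 — PE[2][1] acc=0, pass-E 0, pass-S 0
  after 1 — PE[1][1] acc=0, pass-E 0, pass-S 0
  after 1 — PE[2][0] acc=0, pass-E 0, pass-S 0
  after 1 — PE[2][1] acc=0, pass-E 0, pass-S 0
  after 2 — PE[1][1] acc=32, pass-E 4, pass-S 8
  after 2 — PE[2][0] acc=36, pass-E 4, pass-S 9
  after 2 — PE[2][1] acc=0, pass-E 0, pass-S 0
  after 3 — PE[1][1] acc=46, pass-E 7, pass-S 2
  after 3 — PE[2][0] acc=51, pass-E 3, pass-S 5
  after 3 — PE[2][1] acc=32, pass-E 4, pass-S 8
  after 4 — PE[1][1] acc=55, pass-E 3, pass-S 3
  after 4 — PE[2][0] acc=55, pass-E 2, pass-S 2
  after 4 — PE[2][1] acc=38, pass-E 3, pass-S 2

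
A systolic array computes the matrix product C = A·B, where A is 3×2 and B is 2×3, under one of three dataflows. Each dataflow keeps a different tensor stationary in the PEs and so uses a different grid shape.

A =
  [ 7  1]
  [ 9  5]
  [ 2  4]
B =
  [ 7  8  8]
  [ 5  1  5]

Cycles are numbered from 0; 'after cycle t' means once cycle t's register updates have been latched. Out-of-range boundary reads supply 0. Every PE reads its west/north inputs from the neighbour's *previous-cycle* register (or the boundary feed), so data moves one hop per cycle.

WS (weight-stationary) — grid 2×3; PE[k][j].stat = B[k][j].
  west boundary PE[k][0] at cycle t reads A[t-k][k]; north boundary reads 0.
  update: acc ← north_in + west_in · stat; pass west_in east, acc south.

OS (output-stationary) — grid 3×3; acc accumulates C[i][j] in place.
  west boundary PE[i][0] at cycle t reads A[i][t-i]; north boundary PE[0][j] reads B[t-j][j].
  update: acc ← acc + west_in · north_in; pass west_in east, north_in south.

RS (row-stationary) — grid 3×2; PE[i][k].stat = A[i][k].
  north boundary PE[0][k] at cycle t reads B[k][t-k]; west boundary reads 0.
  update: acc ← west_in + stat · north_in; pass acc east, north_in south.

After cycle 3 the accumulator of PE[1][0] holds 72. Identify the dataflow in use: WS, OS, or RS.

dataflow = RS

WS (2×3 grid), PE[1][0]:
  t=0 PE[1][0]: acc=0 h=0 v=0
  t=1 PE[1][0]: acc=54 h=1 v=54
  t=2 PE[1][0]: acc=88 h=5 v=88
  t=3 PE[1][0]: acc=34 h=4 v=34
OS (3×3 grid), PE[1][0]:
  t=0 PE[1][0]: acc=0 h=0 v=0
  t=1 PE[1][0]: acc=63 h=9 v=7
  t=2 PE[1][0]: acc=88 h=5 v=5
  t=3 PE[1][0]: acc=88 h=0 v=0
RS (3×2 grid), PE[1][0]:
  t=0 PE[1][0]: acc=0 h=0 v=0
  t=1 PE[1][0]: acc=63 h=63 v=7
  t=2 PE[1][0]: acc=72 h=72 v=8
  t=3 PE[1][0]: acc=72 h=72 v=8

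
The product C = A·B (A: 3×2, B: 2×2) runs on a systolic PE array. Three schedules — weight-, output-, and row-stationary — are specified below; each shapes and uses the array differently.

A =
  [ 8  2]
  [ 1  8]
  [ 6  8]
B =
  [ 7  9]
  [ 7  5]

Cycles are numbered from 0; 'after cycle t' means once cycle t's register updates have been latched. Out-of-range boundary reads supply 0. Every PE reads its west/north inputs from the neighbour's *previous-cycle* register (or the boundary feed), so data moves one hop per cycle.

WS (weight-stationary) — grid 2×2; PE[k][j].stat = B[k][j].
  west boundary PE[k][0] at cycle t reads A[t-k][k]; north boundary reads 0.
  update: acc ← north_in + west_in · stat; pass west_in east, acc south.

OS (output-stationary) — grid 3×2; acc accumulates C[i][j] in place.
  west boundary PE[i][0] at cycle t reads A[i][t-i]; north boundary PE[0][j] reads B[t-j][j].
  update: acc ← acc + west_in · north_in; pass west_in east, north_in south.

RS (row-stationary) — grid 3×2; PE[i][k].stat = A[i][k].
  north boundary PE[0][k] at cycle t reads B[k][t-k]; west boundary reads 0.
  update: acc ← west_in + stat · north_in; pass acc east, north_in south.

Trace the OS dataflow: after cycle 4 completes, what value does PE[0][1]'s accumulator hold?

PE[0][1].acc = 82

OS 3×2: PE[0][1] cycle-by-cycle (with neighbour feeds):
  @0  [0,0]  acc 56  |  →8  ↓7
  @0  [0,1]  acc 0  |  →0  ↓0
  @1  [0,0]  acc 70  |  →2  ↓7
  @1  [0,1]  acc 72  |  →8  ↓9
  @2  [0,0]  acc 70  |  →0  ↓0
  @2  [0,1]  acc 82  |  →2  ↓5
  @3  [0,0]  acc 70  |  →0  ↓0
  @3  [0,1]  acc 82  |  →0  ↓0
  @4  [0,0]  acc 70  |  →0  ↓0
  @4  [0,1]  acc 82  |  →0  ↓0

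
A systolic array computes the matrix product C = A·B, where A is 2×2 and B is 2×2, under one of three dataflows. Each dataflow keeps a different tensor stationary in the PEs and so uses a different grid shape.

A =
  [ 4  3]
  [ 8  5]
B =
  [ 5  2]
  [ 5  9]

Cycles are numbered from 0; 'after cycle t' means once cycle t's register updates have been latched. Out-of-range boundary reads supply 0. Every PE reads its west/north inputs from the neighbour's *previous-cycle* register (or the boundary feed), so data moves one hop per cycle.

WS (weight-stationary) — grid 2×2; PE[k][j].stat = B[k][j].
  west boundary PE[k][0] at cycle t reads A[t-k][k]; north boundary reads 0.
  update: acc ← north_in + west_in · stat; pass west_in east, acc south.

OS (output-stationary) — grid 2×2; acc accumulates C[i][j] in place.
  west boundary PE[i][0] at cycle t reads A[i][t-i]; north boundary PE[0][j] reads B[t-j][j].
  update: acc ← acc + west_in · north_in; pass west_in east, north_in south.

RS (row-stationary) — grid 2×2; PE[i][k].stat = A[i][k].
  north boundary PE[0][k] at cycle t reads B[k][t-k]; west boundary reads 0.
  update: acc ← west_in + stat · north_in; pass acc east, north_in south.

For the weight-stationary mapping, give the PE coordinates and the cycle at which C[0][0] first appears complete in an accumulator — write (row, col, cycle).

WS — PE[1][0] is where C[0][0] collects:
  t=0 PE[1][0]: acc=0 h=0 v=0
  t=1 PE[1][0]: acc=35 h=3 v=35

(row, col, cycle) = (1, 0, 1)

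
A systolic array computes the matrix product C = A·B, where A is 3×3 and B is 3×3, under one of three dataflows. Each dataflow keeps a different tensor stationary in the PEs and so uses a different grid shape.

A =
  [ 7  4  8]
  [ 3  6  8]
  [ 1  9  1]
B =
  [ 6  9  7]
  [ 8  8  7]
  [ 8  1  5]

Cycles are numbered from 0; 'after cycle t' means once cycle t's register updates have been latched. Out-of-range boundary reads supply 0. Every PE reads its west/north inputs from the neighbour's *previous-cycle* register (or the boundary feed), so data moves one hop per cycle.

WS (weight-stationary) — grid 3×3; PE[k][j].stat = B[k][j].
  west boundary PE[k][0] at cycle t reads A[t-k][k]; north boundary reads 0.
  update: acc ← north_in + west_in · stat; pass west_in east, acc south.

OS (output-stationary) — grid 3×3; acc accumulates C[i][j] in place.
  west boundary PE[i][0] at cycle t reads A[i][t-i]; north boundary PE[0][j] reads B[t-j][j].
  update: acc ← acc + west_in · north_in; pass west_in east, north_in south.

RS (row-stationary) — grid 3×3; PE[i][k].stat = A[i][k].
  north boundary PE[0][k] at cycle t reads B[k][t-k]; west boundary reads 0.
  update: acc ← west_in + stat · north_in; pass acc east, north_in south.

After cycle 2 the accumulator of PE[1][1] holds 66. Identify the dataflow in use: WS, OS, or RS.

WS (3×3 grid), PE[1][1]:
  0: (1,1).acc=0  regs=<0,0>
  1: (1,1).acc=0  regs=<0,0>
  2: (1,1).acc=95  regs=<4,95>
OS (3×3 grid), PE[1][1]:
  0: (1,1).acc=0  regs=<0,0>
  1: (1,1).acc=0  regs=<0,0>
  2: (1,1).acc=27  regs=<3,9>
RS (3×3 grid), PE[1][1]:
  0: (1,1).acc=0  regs=<0,0>
  1: (1,1).acc=0  regs=<0,0>
  2: (1,1).acc=66  regs=<66,8>

dataflow = RS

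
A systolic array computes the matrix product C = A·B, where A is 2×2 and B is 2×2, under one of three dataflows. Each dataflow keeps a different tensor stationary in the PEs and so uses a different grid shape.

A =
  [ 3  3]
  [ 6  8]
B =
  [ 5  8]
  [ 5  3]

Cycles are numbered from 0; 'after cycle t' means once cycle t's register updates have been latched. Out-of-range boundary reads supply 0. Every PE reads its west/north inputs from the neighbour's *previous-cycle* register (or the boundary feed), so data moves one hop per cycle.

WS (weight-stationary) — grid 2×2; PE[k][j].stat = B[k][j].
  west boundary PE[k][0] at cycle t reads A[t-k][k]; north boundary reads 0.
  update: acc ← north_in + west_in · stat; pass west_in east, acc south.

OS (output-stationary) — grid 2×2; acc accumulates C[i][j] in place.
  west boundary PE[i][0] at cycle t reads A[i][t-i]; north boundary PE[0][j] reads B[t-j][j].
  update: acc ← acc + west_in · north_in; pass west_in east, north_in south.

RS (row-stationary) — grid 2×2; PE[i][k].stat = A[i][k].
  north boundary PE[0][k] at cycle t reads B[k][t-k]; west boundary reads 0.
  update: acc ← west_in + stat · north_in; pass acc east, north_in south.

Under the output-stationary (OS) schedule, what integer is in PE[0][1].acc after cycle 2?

PE[0][1].acc = 33

OS on a 2×2 grid — tracing PE[0][1] and its feeders:
  @0  [0,0]  acc 15  |  →3  ↓5
  @0  [0,1]  acc 0  |  →0  ↓0
  @1  [0,0]  acc 30  |  →3  ↓5
  @1  [0,1]  acc 24  |  →3  ↓8
  @2  [0,0]  acc 30  |  →0  ↓0
  @2  [0,1]  acc 33  |  →3  ↓3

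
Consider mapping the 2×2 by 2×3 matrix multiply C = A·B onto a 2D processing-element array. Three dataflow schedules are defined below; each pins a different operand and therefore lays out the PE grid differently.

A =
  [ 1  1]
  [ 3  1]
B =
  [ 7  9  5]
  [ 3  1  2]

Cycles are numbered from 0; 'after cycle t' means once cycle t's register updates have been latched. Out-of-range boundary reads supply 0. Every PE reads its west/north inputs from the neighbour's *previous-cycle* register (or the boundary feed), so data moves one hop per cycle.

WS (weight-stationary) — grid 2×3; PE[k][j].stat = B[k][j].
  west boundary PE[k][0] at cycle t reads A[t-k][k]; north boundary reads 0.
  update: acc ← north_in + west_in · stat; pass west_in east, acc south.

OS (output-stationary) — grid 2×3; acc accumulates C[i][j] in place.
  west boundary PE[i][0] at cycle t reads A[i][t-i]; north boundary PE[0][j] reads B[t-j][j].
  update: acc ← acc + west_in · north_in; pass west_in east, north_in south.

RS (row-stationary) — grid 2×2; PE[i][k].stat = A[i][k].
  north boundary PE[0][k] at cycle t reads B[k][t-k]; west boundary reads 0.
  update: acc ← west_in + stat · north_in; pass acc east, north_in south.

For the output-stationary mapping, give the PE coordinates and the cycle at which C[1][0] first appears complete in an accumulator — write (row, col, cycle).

Under OS, C[1][0] lands at PE[1][0]:
  0: (1,0).acc=0  regs=<0,0>
  1: (1,0).acc=21  regs=<3,7>
  2: (1,0).acc=24  regs=<1,3>

(row, col, cycle) = (1, 0, 2)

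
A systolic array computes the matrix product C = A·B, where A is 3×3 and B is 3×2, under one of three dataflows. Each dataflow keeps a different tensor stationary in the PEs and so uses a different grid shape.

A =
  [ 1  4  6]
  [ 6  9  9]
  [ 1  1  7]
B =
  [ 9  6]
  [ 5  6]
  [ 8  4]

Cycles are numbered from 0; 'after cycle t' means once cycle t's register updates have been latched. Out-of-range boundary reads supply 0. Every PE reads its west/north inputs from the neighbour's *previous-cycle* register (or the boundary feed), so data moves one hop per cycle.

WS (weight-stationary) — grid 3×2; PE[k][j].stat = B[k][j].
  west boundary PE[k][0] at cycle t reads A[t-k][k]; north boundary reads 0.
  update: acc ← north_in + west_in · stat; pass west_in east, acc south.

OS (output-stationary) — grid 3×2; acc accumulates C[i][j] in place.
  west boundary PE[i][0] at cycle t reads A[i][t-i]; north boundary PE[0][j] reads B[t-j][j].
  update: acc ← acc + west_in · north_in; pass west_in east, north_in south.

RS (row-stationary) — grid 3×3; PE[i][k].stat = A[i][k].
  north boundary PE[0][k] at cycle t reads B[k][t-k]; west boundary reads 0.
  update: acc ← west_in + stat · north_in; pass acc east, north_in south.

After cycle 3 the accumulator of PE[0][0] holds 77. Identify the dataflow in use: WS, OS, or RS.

dataflow = OS

WS [3×2] PE[0][0] across cycles:
  t=0 PE[0][0]: acc=9 h=1 v=9
  t=1 PE[0][0]: acc=54 h=6 v=54
  t=2 PE[0][0]: acc=9 h=1 v=9
  t=3 PE[0][0]: acc=0 h=0 v=0
OS [3×2] PE[0][0] across cycles:
  t=0 PE[0][0]: acc=9 h=1 v=9
  t=1 PE[0][0]: acc=29 h=4 v=5
  t=2 PE[0][0]: acc=77 h=6 v=8
  t=3 PE[0][0]: acc=77 h=0 v=0
RS [3×3] PE[0][0] across cycles:
  t=0 PE[0][0]: acc=9 h=9 v=9
  t=1 PE[0][0]: acc=6 h=6 v=6
  t=2 PE[0][0]: acc=0 h=0 v=0
  t=3 PE[0][0]: acc=0 h=0 v=0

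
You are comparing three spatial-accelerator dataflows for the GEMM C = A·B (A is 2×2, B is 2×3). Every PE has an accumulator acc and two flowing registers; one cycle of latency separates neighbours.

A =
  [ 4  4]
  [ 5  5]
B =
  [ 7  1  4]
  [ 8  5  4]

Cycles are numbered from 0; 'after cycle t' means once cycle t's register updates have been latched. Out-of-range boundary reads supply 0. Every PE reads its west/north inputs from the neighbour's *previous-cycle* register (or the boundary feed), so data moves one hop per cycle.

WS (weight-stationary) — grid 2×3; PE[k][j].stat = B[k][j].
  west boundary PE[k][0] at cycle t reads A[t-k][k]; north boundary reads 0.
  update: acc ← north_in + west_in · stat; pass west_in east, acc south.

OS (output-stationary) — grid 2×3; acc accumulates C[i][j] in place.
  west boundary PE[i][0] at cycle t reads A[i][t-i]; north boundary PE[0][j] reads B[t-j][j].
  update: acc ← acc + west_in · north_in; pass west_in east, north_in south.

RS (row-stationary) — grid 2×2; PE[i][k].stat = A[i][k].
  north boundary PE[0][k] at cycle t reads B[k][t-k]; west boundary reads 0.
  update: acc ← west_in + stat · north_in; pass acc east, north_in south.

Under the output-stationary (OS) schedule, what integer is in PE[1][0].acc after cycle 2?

PE[1][0].acc = 75

Tracing OS — 2×3 array, target PE[1][0]:
  after 0 — PE[0][0] acc=28, pass-E 4, pass-S 7
  after 0 — PE[1][0] acc=0, pass-E 0, pass-S 0
  after 1 — PE[0][0] acc=60, pass-E 4, pass-S 8
  after 1 — PE[1][0] acc=35, pass-E 5, pass-S 7
  after 2 — PE[0][0] acc=60, pass-E 0, pass-S 0
  after 2 — PE[1][0] acc=75, pass-E 5, pass-S 8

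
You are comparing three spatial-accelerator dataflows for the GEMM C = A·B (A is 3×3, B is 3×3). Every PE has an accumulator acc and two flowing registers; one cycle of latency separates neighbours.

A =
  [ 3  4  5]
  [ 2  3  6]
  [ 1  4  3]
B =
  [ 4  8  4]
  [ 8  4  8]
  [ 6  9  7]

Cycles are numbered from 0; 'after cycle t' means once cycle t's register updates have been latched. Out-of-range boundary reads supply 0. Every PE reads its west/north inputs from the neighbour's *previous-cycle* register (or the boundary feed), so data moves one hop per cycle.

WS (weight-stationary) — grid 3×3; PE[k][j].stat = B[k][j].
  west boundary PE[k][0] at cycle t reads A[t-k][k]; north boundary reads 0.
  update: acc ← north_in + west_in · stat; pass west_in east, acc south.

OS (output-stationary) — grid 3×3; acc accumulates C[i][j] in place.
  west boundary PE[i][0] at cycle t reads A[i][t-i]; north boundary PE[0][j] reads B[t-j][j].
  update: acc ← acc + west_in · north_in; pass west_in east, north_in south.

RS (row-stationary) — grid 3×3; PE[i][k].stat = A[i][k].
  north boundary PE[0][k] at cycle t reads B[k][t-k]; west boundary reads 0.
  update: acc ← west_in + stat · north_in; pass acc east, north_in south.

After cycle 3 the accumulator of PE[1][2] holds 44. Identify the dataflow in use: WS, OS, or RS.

WS (3×3 grid), PE[1][2]:
  @0  [1,2]  acc 0  |  →0  ↓0
  @1  [1,2]  acc 0  |  →0  ↓0
  @2  [1,2]  acc 0  |  →0  ↓0
  @3  [1,2]  acc 44  |  →4  ↓44
OS (3×3 grid), PE[1][2]:
  @0  [1,2]  acc 0  |  →0  ↓0
  @1  [1,2]  acc 0  |  →0  ↓0
  @2  [1,2]  acc 0  |  →0  ↓0
  @3  [1,2]  acc 8  |  →2  ↓4
RS (3×3 grid), PE[1][2]:
  @0  [1,2]  acc 0  |  →0  ↓0
  @1  [1,2]  acc 0  |  →0  ↓0
  @2  [1,2]  acc 0  |  →0  ↓0
  @3  [1,2]  acc 68  |  →68  ↓6

dataflow = WS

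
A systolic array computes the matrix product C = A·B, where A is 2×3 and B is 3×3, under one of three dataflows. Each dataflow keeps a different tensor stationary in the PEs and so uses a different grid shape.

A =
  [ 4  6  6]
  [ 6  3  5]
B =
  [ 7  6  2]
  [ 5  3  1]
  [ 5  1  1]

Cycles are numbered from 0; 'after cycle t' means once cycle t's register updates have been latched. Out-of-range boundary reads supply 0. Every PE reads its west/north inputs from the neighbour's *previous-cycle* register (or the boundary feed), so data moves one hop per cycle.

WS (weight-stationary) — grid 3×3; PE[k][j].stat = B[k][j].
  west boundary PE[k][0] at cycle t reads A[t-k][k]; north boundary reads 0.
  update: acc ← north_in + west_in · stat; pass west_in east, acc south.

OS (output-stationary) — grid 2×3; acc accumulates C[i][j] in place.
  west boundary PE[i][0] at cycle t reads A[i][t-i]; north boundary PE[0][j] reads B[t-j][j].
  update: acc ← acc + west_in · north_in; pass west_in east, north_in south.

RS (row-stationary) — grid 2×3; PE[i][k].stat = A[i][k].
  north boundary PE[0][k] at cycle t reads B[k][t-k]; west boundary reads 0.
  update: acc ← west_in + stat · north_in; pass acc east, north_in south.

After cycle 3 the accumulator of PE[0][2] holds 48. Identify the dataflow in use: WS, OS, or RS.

WS (3×3 grid), PE[0][2]:
  [0] (0,2) acc=0 (h:0 v:0)
  [1] (0,2) acc=0 (h:0 v:0)
  [2] (0,2) acc=8 (h:4 v:8)
  [3] (0,2) acc=12 (h:6 v:12)
OS (2×3 grid), PE[0][2]:
  [0] (0,2) acc=0 (h:0 v:0)
  [1] (0,2) acc=0 (h:0 v:0)
  [2] (0,2) acc=8 (h:4 v:2)
  [3] (0,2) acc=14 (h:6 v:1)
RS (2×3 grid), PE[0][2]:
  [0] (0,2) acc=0 (h:0 v:0)
  [1] (0,2) acc=0 (h:0 v:0)
  [2] (0,2) acc=88 (h:88 v:5)
  [3] (0,2) acc=48 (h:48 v:1)

dataflow = RS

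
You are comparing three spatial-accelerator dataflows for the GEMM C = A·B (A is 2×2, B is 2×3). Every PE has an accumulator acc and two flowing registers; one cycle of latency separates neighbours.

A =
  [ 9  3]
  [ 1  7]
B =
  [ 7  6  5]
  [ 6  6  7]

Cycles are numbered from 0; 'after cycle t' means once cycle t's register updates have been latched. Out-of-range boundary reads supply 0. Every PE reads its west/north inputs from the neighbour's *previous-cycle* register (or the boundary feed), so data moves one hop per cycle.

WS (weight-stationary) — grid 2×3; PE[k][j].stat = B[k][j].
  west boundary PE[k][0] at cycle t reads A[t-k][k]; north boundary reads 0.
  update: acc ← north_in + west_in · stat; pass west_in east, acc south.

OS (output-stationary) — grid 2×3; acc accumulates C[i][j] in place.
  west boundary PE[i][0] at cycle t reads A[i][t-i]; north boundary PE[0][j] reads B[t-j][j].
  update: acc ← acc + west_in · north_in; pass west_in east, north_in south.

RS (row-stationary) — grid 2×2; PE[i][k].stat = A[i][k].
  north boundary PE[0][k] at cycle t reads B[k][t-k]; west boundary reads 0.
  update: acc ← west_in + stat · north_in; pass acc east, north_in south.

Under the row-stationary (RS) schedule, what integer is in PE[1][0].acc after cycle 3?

PE[1][0].acc = 5

RS 2×2: PE[1][0] cycle-by-cycle (with neighbour feeds):
  cycle 0: PE[0][0] → acc 63, east 63, south 7
  cycle 0: PE[1][0] → acc 0, east 0, south 0
  cycle 1: PE[0][0] → acc 54, east 54, south 6
  cycle 1: PE[1][0] → acc 7, east 7, south 7
  cycle 2: PE[0][0] → acc 45, east 45, south 5
  cycle 2: PE[1][0] → acc 6, east 6, south 6
  cycle 3: PE[0][0] → acc 0, east 0, south 0
  cycle 3: PE[1][0] → acc 5, east 5, south 5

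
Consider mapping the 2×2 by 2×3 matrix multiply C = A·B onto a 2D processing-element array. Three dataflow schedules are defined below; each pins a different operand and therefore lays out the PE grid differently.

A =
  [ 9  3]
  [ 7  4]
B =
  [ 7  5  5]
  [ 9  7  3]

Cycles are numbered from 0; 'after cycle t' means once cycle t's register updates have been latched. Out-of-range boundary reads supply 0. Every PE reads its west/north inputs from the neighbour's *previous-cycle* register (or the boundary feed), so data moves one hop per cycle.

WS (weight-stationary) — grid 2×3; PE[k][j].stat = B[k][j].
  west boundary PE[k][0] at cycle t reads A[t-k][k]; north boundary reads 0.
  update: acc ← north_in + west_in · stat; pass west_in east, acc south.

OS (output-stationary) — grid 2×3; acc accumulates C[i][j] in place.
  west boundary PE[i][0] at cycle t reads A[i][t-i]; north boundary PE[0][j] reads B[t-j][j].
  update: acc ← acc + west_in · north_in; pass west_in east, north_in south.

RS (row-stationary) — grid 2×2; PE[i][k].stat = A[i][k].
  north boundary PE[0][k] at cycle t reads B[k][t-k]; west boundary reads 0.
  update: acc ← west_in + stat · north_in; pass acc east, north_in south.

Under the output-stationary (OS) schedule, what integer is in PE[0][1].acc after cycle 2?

PE[0][1].acc = 66

Tracing OS — 2×3 array, target PE[0][1]:
  after 0 — PE[0][0] acc=63, pass-E 9, pass-S 7
  after 0 — PE[0][1] acc=0, pass-E 0, pass-S 0
  after 1 — PE[0][0] acc=90, pass-E 3, pass-S 9
  after 1 — PE[0][1] acc=45, pass-E 9, pass-S 5
  after 2 — PE[0][0] acc=90, pass-E 0, pass-S 0
  after 2 — PE[0][1] acc=66, pass-E 3, pass-S 7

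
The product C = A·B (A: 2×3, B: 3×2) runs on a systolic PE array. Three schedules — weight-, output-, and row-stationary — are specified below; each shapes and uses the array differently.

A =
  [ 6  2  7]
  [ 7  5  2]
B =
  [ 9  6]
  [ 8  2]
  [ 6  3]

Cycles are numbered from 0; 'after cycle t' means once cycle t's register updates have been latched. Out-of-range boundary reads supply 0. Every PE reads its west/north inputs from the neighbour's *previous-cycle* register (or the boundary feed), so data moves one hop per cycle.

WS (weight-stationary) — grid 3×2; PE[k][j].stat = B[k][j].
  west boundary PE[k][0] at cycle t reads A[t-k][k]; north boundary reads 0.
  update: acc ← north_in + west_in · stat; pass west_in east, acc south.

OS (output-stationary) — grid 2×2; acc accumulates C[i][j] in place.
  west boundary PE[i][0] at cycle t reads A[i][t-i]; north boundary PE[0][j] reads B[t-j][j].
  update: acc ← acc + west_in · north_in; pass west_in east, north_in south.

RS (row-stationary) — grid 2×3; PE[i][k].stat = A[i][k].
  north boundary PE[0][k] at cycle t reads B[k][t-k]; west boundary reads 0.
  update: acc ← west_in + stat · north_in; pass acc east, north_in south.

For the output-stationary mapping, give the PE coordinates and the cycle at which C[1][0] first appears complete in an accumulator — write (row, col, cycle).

(row, col, cycle) = (1, 0, 3)

OS: C[1][0] accumulates in PE[1][0]:
  step 0 · PE1,0: acc=0; fwd→0 fwd↓0
  step 1 · PE1,0: acc=63; fwd→7 fwd↓9
  step 2 · PE1,0: acc=103; fwd→5 fwd↓8
  step 3 · PE1,0: acc=115; fwd→2 fwd↓6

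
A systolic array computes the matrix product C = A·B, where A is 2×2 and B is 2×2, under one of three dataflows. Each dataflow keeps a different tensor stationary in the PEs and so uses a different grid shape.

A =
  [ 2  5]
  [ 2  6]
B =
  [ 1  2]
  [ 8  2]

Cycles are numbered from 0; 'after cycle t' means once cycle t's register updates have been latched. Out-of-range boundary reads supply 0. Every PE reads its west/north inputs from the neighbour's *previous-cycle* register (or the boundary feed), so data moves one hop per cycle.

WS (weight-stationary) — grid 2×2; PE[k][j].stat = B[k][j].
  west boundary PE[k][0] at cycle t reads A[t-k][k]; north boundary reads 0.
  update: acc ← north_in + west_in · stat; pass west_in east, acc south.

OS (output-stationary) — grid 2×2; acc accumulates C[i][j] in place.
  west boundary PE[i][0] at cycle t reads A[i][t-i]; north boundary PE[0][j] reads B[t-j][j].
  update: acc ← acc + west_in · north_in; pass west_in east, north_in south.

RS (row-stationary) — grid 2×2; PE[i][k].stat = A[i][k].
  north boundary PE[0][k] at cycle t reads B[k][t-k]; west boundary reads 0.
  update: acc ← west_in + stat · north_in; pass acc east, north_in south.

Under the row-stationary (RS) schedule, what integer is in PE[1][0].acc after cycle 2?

RS 2×2: PE[1][0] cycle-by-cycle (with neighbour feeds):
  step 0 · PE0,0: acc=2; fwd→2 fwd↓1
  step 0 · PE1,0: acc=0; fwd→0 fwd↓0
  step 1 · PE0,0: acc=4; fwd→4 fwd↓2
  step 1 · PE1,0: acc=2; fwd→2 fwd↓1
  step 2 · PE0,0: acc=0; fwd→0 fwd↓0
  step 2 · PE1,0: acc=4; fwd→4 fwd↓2

PE[1][0].acc = 4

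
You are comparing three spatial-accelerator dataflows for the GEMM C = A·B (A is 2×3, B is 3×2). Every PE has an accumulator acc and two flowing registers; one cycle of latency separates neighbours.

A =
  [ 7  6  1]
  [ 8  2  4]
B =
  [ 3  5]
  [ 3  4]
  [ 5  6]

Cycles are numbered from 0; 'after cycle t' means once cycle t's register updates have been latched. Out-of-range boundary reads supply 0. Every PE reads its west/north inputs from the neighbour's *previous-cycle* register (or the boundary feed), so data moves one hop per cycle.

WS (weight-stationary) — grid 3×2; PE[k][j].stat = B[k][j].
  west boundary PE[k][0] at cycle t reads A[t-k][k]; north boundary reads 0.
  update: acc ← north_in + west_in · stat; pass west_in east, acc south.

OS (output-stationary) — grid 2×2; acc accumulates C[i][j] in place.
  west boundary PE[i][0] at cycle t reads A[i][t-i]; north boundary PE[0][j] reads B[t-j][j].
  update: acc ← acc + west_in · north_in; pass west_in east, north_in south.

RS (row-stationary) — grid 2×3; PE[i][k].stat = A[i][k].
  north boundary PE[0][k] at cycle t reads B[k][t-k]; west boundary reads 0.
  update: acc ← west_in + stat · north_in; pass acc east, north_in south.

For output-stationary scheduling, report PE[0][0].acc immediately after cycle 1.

OS (2×2). Following PE[0][0] plus its west/north inputs:
  step 0 · PE0,0: acc=21; fwd→7 fwd↓3
  step 1 · PE0,0: acc=39; fwd→6 fwd↓3

PE[0][0].acc = 39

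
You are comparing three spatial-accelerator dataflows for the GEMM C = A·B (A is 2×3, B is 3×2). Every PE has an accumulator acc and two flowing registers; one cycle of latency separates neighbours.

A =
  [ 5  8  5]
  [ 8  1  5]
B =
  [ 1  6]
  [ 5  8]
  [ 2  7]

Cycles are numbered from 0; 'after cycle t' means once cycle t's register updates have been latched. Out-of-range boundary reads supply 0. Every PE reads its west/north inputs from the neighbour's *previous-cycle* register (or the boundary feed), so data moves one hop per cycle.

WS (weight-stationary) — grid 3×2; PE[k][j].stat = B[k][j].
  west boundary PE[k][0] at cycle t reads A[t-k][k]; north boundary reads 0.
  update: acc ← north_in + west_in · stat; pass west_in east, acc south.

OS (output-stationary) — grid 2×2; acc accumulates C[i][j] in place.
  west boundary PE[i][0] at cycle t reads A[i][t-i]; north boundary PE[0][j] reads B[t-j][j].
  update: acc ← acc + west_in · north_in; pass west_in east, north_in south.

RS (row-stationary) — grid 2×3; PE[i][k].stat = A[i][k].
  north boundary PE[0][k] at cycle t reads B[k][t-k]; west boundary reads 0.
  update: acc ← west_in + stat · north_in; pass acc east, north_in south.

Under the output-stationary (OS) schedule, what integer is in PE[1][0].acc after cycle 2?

OS on a 2×2 grid — tracing PE[1][0] and its feeders:
  [0] (0,0) acc=5 (h:5 v:1)
  [0] (1,0) acc=0 (h:0 v:0)
  [1] (0,0) acc=45 (h:8 v:5)
  [1] (1,0) acc=8 (h:8 v:1)
  [2] (0,0) acc=55 (h:5 v:2)
  [2] (1,0) acc=13 (h:1 v:5)

PE[1][0].acc = 13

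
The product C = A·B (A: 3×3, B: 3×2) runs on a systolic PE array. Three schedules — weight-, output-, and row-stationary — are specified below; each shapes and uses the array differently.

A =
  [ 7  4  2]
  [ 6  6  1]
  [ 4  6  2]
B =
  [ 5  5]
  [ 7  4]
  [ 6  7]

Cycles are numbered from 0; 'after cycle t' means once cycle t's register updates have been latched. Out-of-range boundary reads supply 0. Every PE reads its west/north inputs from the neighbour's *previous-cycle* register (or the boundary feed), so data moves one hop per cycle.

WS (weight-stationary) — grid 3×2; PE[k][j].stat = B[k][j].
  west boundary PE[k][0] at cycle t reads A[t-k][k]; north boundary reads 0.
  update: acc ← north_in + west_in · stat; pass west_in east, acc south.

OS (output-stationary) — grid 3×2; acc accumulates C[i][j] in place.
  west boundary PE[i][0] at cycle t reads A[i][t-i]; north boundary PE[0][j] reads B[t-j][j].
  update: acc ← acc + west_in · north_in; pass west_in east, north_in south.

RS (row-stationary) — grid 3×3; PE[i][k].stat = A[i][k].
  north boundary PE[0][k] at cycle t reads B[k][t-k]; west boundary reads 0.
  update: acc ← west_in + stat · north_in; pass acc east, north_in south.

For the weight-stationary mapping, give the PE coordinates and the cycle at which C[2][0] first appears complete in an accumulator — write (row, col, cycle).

WS: C[2][0] accumulates in PE[2][0]:
  @0  [2,0]  acc 0  |  →0  ↓0
  @1  [2,0]  acc 0  |  →0  ↓0
  @2  [2,0]  acc 75  |  →2  ↓75
  @3  [2,0]  acc 78  |  →1  ↓78
  @4  [2,0]  acc 74  |  →2  ↓74

(row, col, cycle) = (2, 0, 4)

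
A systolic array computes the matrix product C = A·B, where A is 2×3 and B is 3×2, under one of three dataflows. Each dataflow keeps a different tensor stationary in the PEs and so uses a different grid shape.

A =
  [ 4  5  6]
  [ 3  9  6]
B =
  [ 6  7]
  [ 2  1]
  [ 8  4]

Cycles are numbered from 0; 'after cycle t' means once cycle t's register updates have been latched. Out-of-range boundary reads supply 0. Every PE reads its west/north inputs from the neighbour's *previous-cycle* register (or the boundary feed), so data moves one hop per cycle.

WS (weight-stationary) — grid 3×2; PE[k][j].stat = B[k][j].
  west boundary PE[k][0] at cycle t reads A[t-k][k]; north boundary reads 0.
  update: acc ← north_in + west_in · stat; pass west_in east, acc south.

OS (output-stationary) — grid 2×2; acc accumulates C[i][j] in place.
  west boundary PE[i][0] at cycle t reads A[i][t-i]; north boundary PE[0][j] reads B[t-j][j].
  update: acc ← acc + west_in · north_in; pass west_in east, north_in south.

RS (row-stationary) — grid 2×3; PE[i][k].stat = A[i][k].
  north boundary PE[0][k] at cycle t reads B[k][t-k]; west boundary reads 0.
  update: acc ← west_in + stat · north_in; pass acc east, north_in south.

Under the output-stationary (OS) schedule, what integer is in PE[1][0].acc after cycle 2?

Tracing OS — 2×2 array, target PE[1][0]:
  step 0 · PE0,0: acc=24; fwd→4 fwd↓6
  step 0 · PE1,0: acc=0; fwd→0 fwd↓0
  step 1 · PE0,0: acc=34; fwd→5 fwd↓2
  step 1 · PE1,0: acc=18; fwd→3 fwd↓6
  step 2 · PE0,0: acc=82; fwd→6 fwd↓8
  step 2 · PE1,0: acc=36; fwd→9 fwd↓2

PE[1][0].acc = 36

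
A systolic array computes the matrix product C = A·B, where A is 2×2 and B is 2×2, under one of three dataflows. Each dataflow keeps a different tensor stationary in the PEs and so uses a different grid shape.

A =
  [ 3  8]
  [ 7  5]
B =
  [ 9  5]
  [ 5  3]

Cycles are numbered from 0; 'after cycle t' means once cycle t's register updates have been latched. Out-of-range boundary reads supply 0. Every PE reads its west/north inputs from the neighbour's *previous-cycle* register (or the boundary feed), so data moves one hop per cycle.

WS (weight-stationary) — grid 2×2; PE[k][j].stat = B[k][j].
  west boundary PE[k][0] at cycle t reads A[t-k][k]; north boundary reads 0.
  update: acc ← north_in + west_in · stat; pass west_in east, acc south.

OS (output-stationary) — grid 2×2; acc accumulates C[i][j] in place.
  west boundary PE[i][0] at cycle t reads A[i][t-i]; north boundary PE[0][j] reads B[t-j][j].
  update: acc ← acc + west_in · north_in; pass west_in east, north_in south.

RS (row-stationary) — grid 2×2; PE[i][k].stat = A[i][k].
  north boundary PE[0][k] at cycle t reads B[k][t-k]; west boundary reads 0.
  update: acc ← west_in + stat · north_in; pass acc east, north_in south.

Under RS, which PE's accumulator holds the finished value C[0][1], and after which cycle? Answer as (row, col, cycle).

(row, col, cycle) = (0, 1, 2)

RS — PE[0][1] is where C[0][1] collects:
  after 0 — PE[0][1] acc=0, pass-E 0, pass-S 0
  after 1 — PE[0][1] acc=67, pass-E 67, pass-S 5
  after 2 — PE[0][1] acc=39, pass-E 39, pass-S 3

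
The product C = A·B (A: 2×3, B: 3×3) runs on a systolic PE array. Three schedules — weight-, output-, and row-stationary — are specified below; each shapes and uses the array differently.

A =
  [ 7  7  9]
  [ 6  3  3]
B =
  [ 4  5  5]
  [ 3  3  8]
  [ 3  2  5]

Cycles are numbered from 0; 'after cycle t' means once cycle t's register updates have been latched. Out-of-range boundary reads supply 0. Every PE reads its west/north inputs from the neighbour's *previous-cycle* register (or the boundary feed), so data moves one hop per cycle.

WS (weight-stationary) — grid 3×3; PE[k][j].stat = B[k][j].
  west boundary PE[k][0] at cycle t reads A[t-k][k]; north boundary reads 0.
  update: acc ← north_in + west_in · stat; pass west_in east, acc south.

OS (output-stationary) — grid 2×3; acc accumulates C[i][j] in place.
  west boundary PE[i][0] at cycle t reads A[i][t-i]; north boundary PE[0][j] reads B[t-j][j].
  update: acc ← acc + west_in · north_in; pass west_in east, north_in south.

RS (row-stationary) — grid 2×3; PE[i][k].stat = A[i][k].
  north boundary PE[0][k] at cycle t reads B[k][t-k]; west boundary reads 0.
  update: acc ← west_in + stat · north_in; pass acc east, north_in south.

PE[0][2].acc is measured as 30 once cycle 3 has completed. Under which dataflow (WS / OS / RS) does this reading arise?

dataflow = WS

WS [3×3] PE[0][2] across cycles:
  @0  [0,2]  acc 0  |  →0  ↓0
  @1  [0,2]  acc 0  |  →0  ↓0
  @2  [0,2]  acc 35  |  →7  ↓35
  @3  [0,2]  acc 30  |  →6  ↓30
OS [2×3] PE[0][2] across cycles:
  @0  [0,2]  acc 0  |  →0  ↓0
  @1  [0,2]  acc 0  |  →0  ↓0
  @2  [0,2]  acc 35  |  →7  ↓5
  @3  [0,2]  acc 91  |  →7  ↓8
RS [2×3] PE[0][2] across cycles:
  @0  [0,2]  acc 0  |  →0  ↓0
  @1  [0,2]  acc 0  |  →0  ↓0
  @2  [0,2]  acc 76  |  →76  ↓3
  @3  [0,2]  acc 74  |  →74  ↓2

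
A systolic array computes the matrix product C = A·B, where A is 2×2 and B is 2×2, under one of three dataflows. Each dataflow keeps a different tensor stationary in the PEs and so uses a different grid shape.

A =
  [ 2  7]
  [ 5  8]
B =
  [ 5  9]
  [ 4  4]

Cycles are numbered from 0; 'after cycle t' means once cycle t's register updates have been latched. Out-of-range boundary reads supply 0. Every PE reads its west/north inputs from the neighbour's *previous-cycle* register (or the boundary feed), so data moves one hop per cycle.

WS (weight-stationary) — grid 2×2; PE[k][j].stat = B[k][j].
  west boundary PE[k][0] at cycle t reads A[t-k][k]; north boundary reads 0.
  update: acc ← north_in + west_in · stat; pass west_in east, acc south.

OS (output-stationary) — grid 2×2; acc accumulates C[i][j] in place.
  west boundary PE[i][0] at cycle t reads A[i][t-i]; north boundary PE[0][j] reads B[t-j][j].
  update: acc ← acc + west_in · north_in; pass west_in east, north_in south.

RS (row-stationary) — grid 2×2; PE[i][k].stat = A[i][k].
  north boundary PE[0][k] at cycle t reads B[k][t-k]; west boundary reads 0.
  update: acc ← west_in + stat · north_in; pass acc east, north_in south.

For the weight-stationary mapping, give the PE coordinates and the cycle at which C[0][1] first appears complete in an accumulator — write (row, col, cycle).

(row, col, cycle) = (1, 1, 2)

Under WS, C[0][1] lands at PE[1][1]:
  @0  [1,1]  acc 0  |  →0  ↓0
  @1  [1,1]  acc 0  |  →0  ↓0
  @2  [1,1]  acc 46  |  →7  ↓46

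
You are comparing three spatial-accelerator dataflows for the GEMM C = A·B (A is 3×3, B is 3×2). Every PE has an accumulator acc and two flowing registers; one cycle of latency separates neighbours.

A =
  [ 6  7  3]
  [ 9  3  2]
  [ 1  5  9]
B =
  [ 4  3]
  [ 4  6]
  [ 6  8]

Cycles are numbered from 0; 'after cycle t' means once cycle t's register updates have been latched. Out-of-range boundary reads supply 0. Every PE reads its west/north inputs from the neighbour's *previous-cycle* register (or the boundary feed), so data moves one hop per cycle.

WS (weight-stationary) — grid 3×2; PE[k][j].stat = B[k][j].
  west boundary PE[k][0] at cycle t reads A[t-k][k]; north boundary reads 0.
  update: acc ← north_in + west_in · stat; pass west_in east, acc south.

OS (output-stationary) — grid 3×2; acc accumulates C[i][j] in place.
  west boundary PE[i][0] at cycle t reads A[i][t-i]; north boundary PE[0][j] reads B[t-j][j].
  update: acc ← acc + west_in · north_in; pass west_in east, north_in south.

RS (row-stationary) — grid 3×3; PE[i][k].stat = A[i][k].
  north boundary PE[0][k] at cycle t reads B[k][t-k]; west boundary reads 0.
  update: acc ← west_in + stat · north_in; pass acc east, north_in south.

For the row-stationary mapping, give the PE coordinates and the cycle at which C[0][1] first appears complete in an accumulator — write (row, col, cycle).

(row, col, cycle) = (0, 2, 3)

RS — PE[0][2] is where C[0][1] collects:
  @0  [0,2]  acc 0  |  →0  ↓0
  @1  [0,2]  acc 0  |  →0  ↓0
  @2  [0,2]  acc 70  |  →70  ↓6
  @3  [0,2]  acc 84  |  →84  ↓8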